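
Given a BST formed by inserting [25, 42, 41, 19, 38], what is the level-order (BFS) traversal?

Tree insertion order: [25, 42, 41, 19, 38]
Tree (level-order array): [25, 19, 42, None, None, 41, None, 38]
BFS from the root, enqueuing left then right child of each popped node:
  queue [25] -> pop 25, enqueue [19, 42], visited so far: [25]
  queue [19, 42] -> pop 19, enqueue [none], visited so far: [25, 19]
  queue [42] -> pop 42, enqueue [41], visited so far: [25, 19, 42]
  queue [41] -> pop 41, enqueue [38], visited so far: [25, 19, 42, 41]
  queue [38] -> pop 38, enqueue [none], visited so far: [25, 19, 42, 41, 38]
Result: [25, 19, 42, 41, 38]


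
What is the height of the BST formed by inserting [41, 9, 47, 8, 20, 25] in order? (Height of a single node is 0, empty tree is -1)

Insertion order: [41, 9, 47, 8, 20, 25]
Tree (level-order array): [41, 9, 47, 8, 20, None, None, None, None, None, 25]
Compute height bottom-up (empty subtree = -1):
  height(8) = 1 + max(-1, -1) = 0
  height(25) = 1 + max(-1, -1) = 0
  height(20) = 1 + max(-1, 0) = 1
  height(9) = 1 + max(0, 1) = 2
  height(47) = 1 + max(-1, -1) = 0
  height(41) = 1 + max(2, 0) = 3
Height = 3


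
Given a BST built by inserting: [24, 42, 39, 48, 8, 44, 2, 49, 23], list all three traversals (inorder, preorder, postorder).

Tree insertion order: [24, 42, 39, 48, 8, 44, 2, 49, 23]
Tree (level-order array): [24, 8, 42, 2, 23, 39, 48, None, None, None, None, None, None, 44, 49]
Inorder (L, root, R): [2, 8, 23, 24, 39, 42, 44, 48, 49]
Preorder (root, L, R): [24, 8, 2, 23, 42, 39, 48, 44, 49]
Postorder (L, R, root): [2, 23, 8, 39, 44, 49, 48, 42, 24]


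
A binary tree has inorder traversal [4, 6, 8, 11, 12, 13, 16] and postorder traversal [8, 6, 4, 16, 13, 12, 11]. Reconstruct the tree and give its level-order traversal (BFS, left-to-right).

Inorder:   [4, 6, 8, 11, 12, 13, 16]
Postorder: [8, 6, 4, 16, 13, 12, 11]
Algorithm: postorder visits root last, so walk postorder right-to-left;
each value is the root of the current inorder slice — split it at that
value, recurse on the right subtree first, then the left.
Recursive splits:
  root=11; inorder splits into left=[4, 6, 8], right=[12, 13, 16]
  root=12; inorder splits into left=[], right=[13, 16]
  root=13; inorder splits into left=[], right=[16]
  root=16; inorder splits into left=[], right=[]
  root=4; inorder splits into left=[], right=[6, 8]
  root=6; inorder splits into left=[], right=[8]
  root=8; inorder splits into left=[], right=[]
Reconstructed level-order: [11, 4, 12, 6, 13, 8, 16]


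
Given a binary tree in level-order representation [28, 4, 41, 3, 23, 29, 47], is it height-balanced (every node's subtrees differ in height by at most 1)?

Tree (level-order array): [28, 4, 41, 3, 23, 29, 47]
Definition: a tree is height-balanced if, at every node, |h(left) - h(right)| <= 1 (empty subtree has height -1).
Bottom-up per-node check:
  node 3: h_left=-1, h_right=-1, diff=0 [OK], height=0
  node 23: h_left=-1, h_right=-1, diff=0 [OK], height=0
  node 4: h_left=0, h_right=0, diff=0 [OK], height=1
  node 29: h_left=-1, h_right=-1, diff=0 [OK], height=0
  node 47: h_left=-1, h_right=-1, diff=0 [OK], height=0
  node 41: h_left=0, h_right=0, diff=0 [OK], height=1
  node 28: h_left=1, h_right=1, diff=0 [OK], height=2
All nodes satisfy the balance condition.
Result: Balanced


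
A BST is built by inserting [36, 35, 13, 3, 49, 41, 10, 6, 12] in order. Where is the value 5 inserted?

Starting tree (level order): [36, 35, 49, 13, None, 41, None, 3, None, None, None, None, 10, 6, 12]
Insertion path: 36 -> 35 -> 13 -> 3 -> 10 -> 6
Result: insert 5 as left child of 6
Final tree (level order): [36, 35, 49, 13, None, 41, None, 3, None, None, None, None, 10, 6, 12, 5]


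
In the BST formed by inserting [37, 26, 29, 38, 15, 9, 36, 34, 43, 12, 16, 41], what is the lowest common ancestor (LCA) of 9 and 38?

Tree insertion order: [37, 26, 29, 38, 15, 9, 36, 34, 43, 12, 16, 41]
Tree (level-order array): [37, 26, 38, 15, 29, None, 43, 9, 16, None, 36, 41, None, None, 12, None, None, 34]
In a BST, the LCA of p=9, q=38 is the first node v on the
root-to-leaf path with p <= v <= q (go left if both < v, right if both > v).
Walk from root:
  at 37: 9 <= 37 <= 38, this is the LCA
LCA = 37


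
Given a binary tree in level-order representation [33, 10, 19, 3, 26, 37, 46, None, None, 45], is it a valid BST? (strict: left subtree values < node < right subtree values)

Level-order array: [33, 10, 19, 3, 26, 37, 46, None, None, 45]
Validate using subtree bounds (lo, hi): at each node, require lo < value < hi,
then recurse left with hi=value and right with lo=value.
Preorder trace (stopping at first violation):
  at node 33 with bounds (-inf, +inf): OK
  at node 10 with bounds (-inf, 33): OK
  at node 3 with bounds (-inf, 10): OK
  at node 26 with bounds (10, 33): OK
  at node 45 with bounds (10, 26): VIOLATION
Node 45 violates its bound: not (10 < 45 < 26).
Result: Not a valid BST


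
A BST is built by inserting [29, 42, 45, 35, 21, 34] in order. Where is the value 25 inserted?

Starting tree (level order): [29, 21, 42, None, None, 35, 45, 34]
Insertion path: 29 -> 21
Result: insert 25 as right child of 21
Final tree (level order): [29, 21, 42, None, 25, 35, 45, None, None, 34]


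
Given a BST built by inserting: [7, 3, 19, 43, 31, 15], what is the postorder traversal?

Tree insertion order: [7, 3, 19, 43, 31, 15]
Tree (level-order array): [7, 3, 19, None, None, 15, 43, None, None, 31]
Postorder traversal: [3, 15, 31, 43, 19, 7]


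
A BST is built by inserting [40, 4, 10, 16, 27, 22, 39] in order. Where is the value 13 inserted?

Starting tree (level order): [40, 4, None, None, 10, None, 16, None, 27, 22, 39]
Insertion path: 40 -> 4 -> 10 -> 16
Result: insert 13 as left child of 16
Final tree (level order): [40, 4, None, None, 10, None, 16, 13, 27, None, None, 22, 39]


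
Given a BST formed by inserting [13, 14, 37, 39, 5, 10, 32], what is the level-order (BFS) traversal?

Tree insertion order: [13, 14, 37, 39, 5, 10, 32]
Tree (level-order array): [13, 5, 14, None, 10, None, 37, None, None, 32, 39]
BFS from the root, enqueuing left then right child of each popped node:
  queue [13] -> pop 13, enqueue [5, 14], visited so far: [13]
  queue [5, 14] -> pop 5, enqueue [10], visited so far: [13, 5]
  queue [14, 10] -> pop 14, enqueue [37], visited so far: [13, 5, 14]
  queue [10, 37] -> pop 10, enqueue [none], visited so far: [13, 5, 14, 10]
  queue [37] -> pop 37, enqueue [32, 39], visited so far: [13, 5, 14, 10, 37]
  queue [32, 39] -> pop 32, enqueue [none], visited so far: [13, 5, 14, 10, 37, 32]
  queue [39] -> pop 39, enqueue [none], visited so far: [13, 5, 14, 10, 37, 32, 39]
Result: [13, 5, 14, 10, 37, 32, 39]


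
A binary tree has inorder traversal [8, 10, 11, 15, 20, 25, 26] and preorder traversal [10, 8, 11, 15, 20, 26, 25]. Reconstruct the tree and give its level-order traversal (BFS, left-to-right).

Inorder:  [8, 10, 11, 15, 20, 25, 26]
Preorder: [10, 8, 11, 15, 20, 26, 25]
Algorithm: preorder visits root first, so consume preorder in order;
for each root, split the current inorder slice at that value into
left-subtree inorder and right-subtree inorder, then recurse.
Recursive splits:
  root=10; inorder splits into left=[8], right=[11, 15, 20, 25, 26]
  root=8; inorder splits into left=[], right=[]
  root=11; inorder splits into left=[], right=[15, 20, 25, 26]
  root=15; inorder splits into left=[], right=[20, 25, 26]
  root=20; inorder splits into left=[], right=[25, 26]
  root=26; inorder splits into left=[25], right=[]
  root=25; inorder splits into left=[], right=[]
Reconstructed level-order: [10, 8, 11, 15, 20, 26, 25]


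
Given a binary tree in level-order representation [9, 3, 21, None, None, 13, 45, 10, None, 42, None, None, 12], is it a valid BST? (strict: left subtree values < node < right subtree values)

Level-order array: [9, 3, 21, None, None, 13, 45, 10, None, 42, None, None, 12]
Validate using subtree bounds (lo, hi): at each node, require lo < value < hi,
then recurse left with hi=value and right with lo=value.
Preorder trace (stopping at first violation):
  at node 9 with bounds (-inf, +inf): OK
  at node 3 with bounds (-inf, 9): OK
  at node 21 with bounds (9, +inf): OK
  at node 13 with bounds (9, 21): OK
  at node 10 with bounds (9, 13): OK
  at node 12 with bounds (10, 13): OK
  at node 45 with bounds (21, +inf): OK
  at node 42 with bounds (21, 45): OK
No violation found at any node.
Result: Valid BST


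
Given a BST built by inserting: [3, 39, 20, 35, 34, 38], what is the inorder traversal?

Tree insertion order: [3, 39, 20, 35, 34, 38]
Tree (level-order array): [3, None, 39, 20, None, None, 35, 34, 38]
Inorder traversal: [3, 20, 34, 35, 38, 39]


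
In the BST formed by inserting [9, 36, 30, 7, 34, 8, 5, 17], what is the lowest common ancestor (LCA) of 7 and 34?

Tree insertion order: [9, 36, 30, 7, 34, 8, 5, 17]
Tree (level-order array): [9, 7, 36, 5, 8, 30, None, None, None, None, None, 17, 34]
In a BST, the LCA of p=7, q=34 is the first node v on the
root-to-leaf path with p <= v <= q (go left if both < v, right if both > v).
Walk from root:
  at 9: 7 <= 9 <= 34, this is the LCA
LCA = 9


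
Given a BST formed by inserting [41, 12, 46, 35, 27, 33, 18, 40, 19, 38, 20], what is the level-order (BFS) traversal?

Tree insertion order: [41, 12, 46, 35, 27, 33, 18, 40, 19, 38, 20]
Tree (level-order array): [41, 12, 46, None, 35, None, None, 27, 40, 18, 33, 38, None, None, 19, None, None, None, None, None, 20]
BFS from the root, enqueuing left then right child of each popped node:
  queue [41] -> pop 41, enqueue [12, 46], visited so far: [41]
  queue [12, 46] -> pop 12, enqueue [35], visited so far: [41, 12]
  queue [46, 35] -> pop 46, enqueue [none], visited so far: [41, 12, 46]
  queue [35] -> pop 35, enqueue [27, 40], visited so far: [41, 12, 46, 35]
  queue [27, 40] -> pop 27, enqueue [18, 33], visited so far: [41, 12, 46, 35, 27]
  queue [40, 18, 33] -> pop 40, enqueue [38], visited so far: [41, 12, 46, 35, 27, 40]
  queue [18, 33, 38] -> pop 18, enqueue [19], visited so far: [41, 12, 46, 35, 27, 40, 18]
  queue [33, 38, 19] -> pop 33, enqueue [none], visited so far: [41, 12, 46, 35, 27, 40, 18, 33]
  queue [38, 19] -> pop 38, enqueue [none], visited so far: [41, 12, 46, 35, 27, 40, 18, 33, 38]
  queue [19] -> pop 19, enqueue [20], visited so far: [41, 12, 46, 35, 27, 40, 18, 33, 38, 19]
  queue [20] -> pop 20, enqueue [none], visited so far: [41, 12, 46, 35, 27, 40, 18, 33, 38, 19, 20]
Result: [41, 12, 46, 35, 27, 40, 18, 33, 38, 19, 20]


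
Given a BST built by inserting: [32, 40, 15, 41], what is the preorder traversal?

Tree insertion order: [32, 40, 15, 41]
Tree (level-order array): [32, 15, 40, None, None, None, 41]
Preorder traversal: [32, 15, 40, 41]


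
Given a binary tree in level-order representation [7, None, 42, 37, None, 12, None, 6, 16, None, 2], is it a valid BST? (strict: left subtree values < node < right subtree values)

Level-order array: [7, None, 42, 37, None, 12, None, 6, 16, None, 2]
Validate using subtree bounds (lo, hi): at each node, require lo < value < hi,
then recurse left with hi=value and right with lo=value.
Preorder trace (stopping at first violation):
  at node 7 with bounds (-inf, +inf): OK
  at node 42 with bounds (7, +inf): OK
  at node 37 with bounds (7, 42): OK
  at node 12 with bounds (7, 37): OK
  at node 6 with bounds (7, 12): VIOLATION
Node 6 violates its bound: not (7 < 6 < 12).
Result: Not a valid BST


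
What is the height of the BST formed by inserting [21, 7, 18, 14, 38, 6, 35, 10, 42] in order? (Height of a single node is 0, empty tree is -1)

Insertion order: [21, 7, 18, 14, 38, 6, 35, 10, 42]
Tree (level-order array): [21, 7, 38, 6, 18, 35, 42, None, None, 14, None, None, None, None, None, 10]
Compute height bottom-up (empty subtree = -1):
  height(6) = 1 + max(-1, -1) = 0
  height(10) = 1 + max(-1, -1) = 0
  height(14) = 1 + max(0, -1) = 1
  height(18) = 1 + max(1, -1) = 2
  height(7) = 1 + max(0, 2) = 3
  height(35) = 1 + max(-1, -1) = 0
  height(42) = 1 + max(-1, -1) = 0
  height(38) = 1 + max(0, 0) = 1
  height(21) = 1 + max(3, 1) = 4
Height = 4


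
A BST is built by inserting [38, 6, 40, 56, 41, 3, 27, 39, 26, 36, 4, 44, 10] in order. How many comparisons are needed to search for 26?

Search path for 26: 38 -> 6 -> 27 -> 26
Found: True
Comparisons: 4


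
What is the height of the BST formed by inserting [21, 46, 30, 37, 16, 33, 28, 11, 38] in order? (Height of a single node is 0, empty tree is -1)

Insertion order: [21, 46, 30, 37, 16, 33, 28, 11, 38]
Tree (level-order array): [21, 16, 46, 11, None, 30, None, None, None, 28, 37, None, None, 33, 38]
Compute height bottom-up (empty subtree = -1):
  height(11) = 1 + max(-1, -1) = 0
  height(16) = 1 + max(0, -1) = 1
  height(28) = 1 + max(-1, -1) = 0
  height(33) = 1 + max(-1, -1) = 0
  height(38) = 1 + max(-1, -1) = 0
  height(37) = 1 + max(0, 0) = 1
  height(30) = 1 + max(0, 1) = 2
  height(46) = 1 + max(2, -1) = 3
  height(21) = 1 + max(1, 3) = 4
Height = 4


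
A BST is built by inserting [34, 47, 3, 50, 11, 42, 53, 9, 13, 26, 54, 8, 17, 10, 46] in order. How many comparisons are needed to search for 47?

Search path for 47: 34 -> 47
Found: True
Comparisons: 2


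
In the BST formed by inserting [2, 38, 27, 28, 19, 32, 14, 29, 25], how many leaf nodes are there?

Tree built from: [2, 38, 27, 28, 19, 32, 14, 29, 25]
Tree (level-order array): [2, None, 38, 27, None, 19, 28, 14, 25, None, 32, None, None, None, None, 29]
Rule: A leaf has 0 children.
Per-node child counts:
  node 2: 1 child(ren)
  node 38: 1 child(ren)
  node 27: 2 child(ren)
  node 19: 2 child(ren)
  node 14: 0 child(ren)
  node 25: 0 child(ren)
  node 28: 1 child(ren)
  node 32: 1 child(ren)
  node 29: 0 child(ren)
Matching nodes: [14, 25, 29]
Count of leaf nodes: 3


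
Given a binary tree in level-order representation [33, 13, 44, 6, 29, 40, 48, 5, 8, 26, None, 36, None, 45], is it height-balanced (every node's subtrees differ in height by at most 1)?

Tree (level-order array): [33, 13, 44, 6, 29, 40, 48, 5, 8, 26, None, 36, None, 45]
Definition: a tree is height-balanced if, at every node, |h(left) - h(right)| <= 1 (empty subtree has height -1).
Bottom-up per-node check:
  node 5: h_left=-1, h_right=-1, diff=0 [OK], height=0
  node 8: h_left=-1, h_right=-1, diff=0 [OK], height=0
  node 6: h_left=0, h_right=0, diff=0 [OK], height=1
  node 26: h_left=-1, h_right=-1, diff=0 [OK], height=0
  node 29: h_left=0, h_right=-1, diff=1 [OK], height=1
  node 13: h_left=1, h_right=1, diff=0 [OK], height=2
  node 36: h_left=-1, h_right=-1, diff=0 [OK], height=0
  node 40: h_left=0, h_right=-1, diff=1 [OK], height=1
  node 45: h_left=-1, h_right=-1, diff=0 [OK], height=0
  node 48: h_left=0, h_right=-1, diff=1 [OK], height=1
  node 44: h_left=1, h_right=1, diff=0 [OK], height=2
  node 33: h_left=2, h_right=2, diff=0 [OK], height=3
All nodes satisfy the balance condition.
Result: Balanced


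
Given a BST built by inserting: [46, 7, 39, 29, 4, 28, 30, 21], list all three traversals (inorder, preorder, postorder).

Tree insertion order: [46, 7, 39, 29, 4, 28, 30, 21]
Tree (level-order array): [46, 7, None, 4, 39, None, None, 29, None, 28, 30, 21]
Inorder (L, root, R): [4, 7, 21, 28, 29, 30, 39, 46]
Preorder (root, L, R): [46, 7, 4, 39, 29, 28, 21, 30]
Postorder (L, R, root): [4, 21, 28, 30, 29, 39, 7, 46]


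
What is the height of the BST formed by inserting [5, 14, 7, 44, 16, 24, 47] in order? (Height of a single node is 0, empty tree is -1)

Insertion order: [5, 14, 7, 44, 16, 24, 47]
Tree (level-order array): [5, None, 14, 7, 44, None, None, 16, 47, None, 24]
Compute height bottom-up (empty subtree = -1):
  height(7) = 1 + max(-1, -1) = 0
  height(24) = 1 + max(-1, -1) = 0
  height(16) = 1 + max(-1, 0) = 1
  height(47) = 1 + max(-1, -1) = 0
  height(44) = 1 + max(1, 0) = 2
  height(14) = 1 + max(0, 2) = 3
  height(5) = 1 + max(-1, 3) = 4
Height = 4


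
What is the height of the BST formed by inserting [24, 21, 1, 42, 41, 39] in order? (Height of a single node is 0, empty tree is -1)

Insertion order: [24, 21, 1, 42, 41, 39]
Tree (level-order array): [24, 21, 42, 1, None, 41, None, None, None, 39]
Compute height bottom-up (empty subtree = -1):
  height(1) = 1 + max(-1, -1) = 0
  height(21) = 1 + max(0, -1) = 1
  height(39) = 1 + max(-1, -1) = 0
  height(41) = 1 + max(0, -1) = 1
  height(42) = 1 + max(1, -1) = 2
  height(24) = 1 + max(1, 2) = 3
Height = 3


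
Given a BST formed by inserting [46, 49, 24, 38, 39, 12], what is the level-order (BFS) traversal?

Tree insertion order: [46, 49, 24, 38, 39, 12]
Tree (level-order array): [46, 24, 49, 12, 38, None, None, None, None, None, 39]
BFS from the root, enqueuing left then right child of each popped node:
  queue [46] -> pop 46, enqueue [24, 49], visited so far: [46]
  queue [24, 49] -> pop 24, enqueue [12, 38], visited so far: [46, 24]
  queue [49, 12, 38] -> pop 49, enqueue [none], visited so far: [46, 24, 49]
  queue [12, 38] -> pop 12, enqueue [none], visited so far: [46, 24, 49, 12]
  queue [38] -> pop 38, enqueue [39], visited so far: [46, 24, 49, 12, 38]
  queue [39] -> pop 39, enqueue [none], visited so far: [46, 24, 49, 12, 38, 39]
Result: [46, 24, 49, 12, 38, 39]


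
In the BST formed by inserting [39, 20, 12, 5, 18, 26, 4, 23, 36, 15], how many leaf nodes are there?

Tree built from: [39, 20, 12, 5, 18, 26, 4, 23, 36, 15]
Tree (level-order array): [39, 20, None, 12, 26, 5, 18, 23, 36, 4, None, 15]
Rule: A leaf has 0 children.
Per-node child counts:
  node 39: 1 child(ren)
  node 20: 2 child(ren)
  node 12: 2 child(ren)
  node 5: 1 child(ren)
  node 4: 0 child(ren)
  node 18: 1 child(ren)
  node 15: 0 child(ren)
  node 26: 2 child(ren)
  node 23: 0 child(ren)
  node 36: 0 child(ren)
Matching nodes: [4, 15, 23, 36]
Count of leaf nodes: 4


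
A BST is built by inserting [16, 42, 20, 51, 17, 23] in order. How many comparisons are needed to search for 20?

Search path for 20: 16 -> 42 -> 20
Found: True
Comparisons: 3


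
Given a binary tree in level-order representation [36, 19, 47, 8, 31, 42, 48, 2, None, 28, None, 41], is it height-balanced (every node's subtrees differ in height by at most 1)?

Tree (level-order array): [36, 19, 47, 8, 31, 42, 48, 2, None, 28, None, 41]
Definition: a tree is height-balanced if, at every node, |h(left) - h(right)| <= 1 (empty subtree has height -1).
Bottom-up per-node check:
  node 2: h_left=-1, h_right=-1, diff=0 [OK], height=0
  node 8: h_left=0, h_right=-1, diff=1 [OK], height=1
  node 28: h_left=-1, h_right=-1, diff=0 [OK], height=0
  node 31: h_left=0, h_right=-1, diff=1 [OK], height=1
  node 19: h_left=1, h_right=1, diff=0 [OK], height=2
  node 41: h_left=-1, h_right=-1, diff=0 [OK], height=0
  node 42: h_left=0, h_right=-1, diff=1 [OK], height=1
  node 48: h_left=-1, h_right=-1, diff=0 [OK], height=0
  node 47: h_left=1, h_right=0, diff=1 [OK], height=2
  node 36: h_left=2, h_right=2, diff=0 [OK], height=3
All nodes satisfy the balance condition.
Result: Balanced


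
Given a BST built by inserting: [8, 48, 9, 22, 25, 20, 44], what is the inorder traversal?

Tree insertion order: [8, 48, 9, 22, 25, 20, 44]
Tree (level-order array): [8, None, 48, 9, None, None, 22, 20, 25, None, None, None, 44]
Inorder traversal: [8, 9, 20, 22, 25, 44, 48]


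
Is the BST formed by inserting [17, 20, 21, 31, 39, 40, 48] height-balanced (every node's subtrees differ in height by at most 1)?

Tree (level-order array): [17, None, 20, None, 21, None, 31, None, 39, None, 40, None, 48]
Definition: a tree is height-balanced if, at every node, |h(left) - h(right)| <= 1 (empty subtree has height -1).
Bottom-up per-node check:
  node 48: h_left=-1, h_right=-1, diff=0 [OK], height=0
  node 40: h_left=-1, h_right=0, diff=1 [OK], height=1
  node 39: h_left=-1, h_right=1, diff=2 [FAIL (|-1-1|=2 > 1)], height=2
  node 31: h_left=-1, h_right=2, diff=3 [FAIL (|-1-2|=3 > 1)], height=3
  node 21: h_left=-1, h_right=3, diff=4 [FAIL (|-1-3|=4 > 1)], height=4
  node 20: h_left=-1, h_right=4, diff=5 [FAIL (|-1-4|=5 > 1)], height=5
  node 17: h_left=-1, h_right=5, diff=6 [FAIL (|-1-5|=6 > 1)], height=6
Node 39 violates the condition: |-1 - 1| = 2 > 1.
Result: Not balanced


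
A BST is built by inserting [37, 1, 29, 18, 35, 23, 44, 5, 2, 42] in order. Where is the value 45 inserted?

Starting tree (level order): [37, 1, 44, None, 29, 42, None, 18, 35, None, None, 5, 23, None, None, 2]
Insertion path: 37 -> 44
Result: insert 45 as right child of 44
Final tree (level order): [37, 1, 44, None, 29, 42, 45, 18, 35, None, None, None, None, 5, 23, None, None, 2]


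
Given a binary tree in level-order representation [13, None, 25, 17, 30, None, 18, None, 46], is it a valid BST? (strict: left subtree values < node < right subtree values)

Level-order array: [13, None, 25, 17, 30, None, 18, None, 46]
Validate using subtree bounds (lo, hi): at each node, require lo < value < hi,
then recurse left with hi=value and right with lo=value.
Preorder trace (stopping at first violation):
  at node 13 with bounds (-inf, +inf): OK
  at node 25 with bounds (13, +inf): OK
  at node 17 with bounds (13, 25): OK
  at node 18 with bounds (17, 25): OK
  at node 30 with bounds (25, +inf): OK
  at node 46 with bounds (30, +inf): OK
No violation found at any node.
Result: Valid BST


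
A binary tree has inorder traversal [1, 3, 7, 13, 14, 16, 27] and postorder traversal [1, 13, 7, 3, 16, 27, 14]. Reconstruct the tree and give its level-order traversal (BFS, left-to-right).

Inorder:   [1, 3, 7, 13, 14, 16, 27]
Postorder: [1, 13, 7, 3, 16, 27, 14]
Algorithm: postorder visits root last, so walk postorder right-to-left;
each value is the root of the current inorder slice — split it at that
value, recurse on the right subtree first, then the left.
Recursive splits:
  root=14; inorder splits into left=[1, 3, 7, 13], right=[16, 27]
  root=27; inorder splits into left=[16], right=[]
  root=16; inorder splits into left=[], right=[]
  root=3; inorder splits into left=[1], right=[7, 13]
  root=7; inorder splits into left=[], right=[13]
  root=13; inorder splits into left=[], right=[]
  root=1; inorder splits into left=[], right=[]
Reconstructed level-order: [14, 3, 27, 1, 7, 16, 13]


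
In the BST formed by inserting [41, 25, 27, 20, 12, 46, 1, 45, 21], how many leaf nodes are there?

Tree built from: [41, 25, 27, 20, 12, 46, 1, 45, 21]
Tree (level-order array): [41, 25, 46, 20, 27, 45, None, 12, 21, None, None, None, None, 1]
Rule: A leaf has 0 children.
Per-node child counts:
  node 41: 2 child(ren)
  node 25: 2 child(ren)
  node 20: 2 child(ren)
  node 12: 1 child(ren)
  node 1: 0 child(ren)
  node 21: 0 child(ren)
  node 27: 0 child(ren)
  node 46: 1 child(ren)
  node 45: 0 child(ren)
Matching nodes: [1, 21, 27, 45]
Count of leaf nodes: 4


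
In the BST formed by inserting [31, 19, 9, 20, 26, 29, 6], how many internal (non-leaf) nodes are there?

Tree built from: [31, 19, 9, 20, 26, 29, 6]
Tree (level-order array): [31, 19, None, 9, 20, 6, None, None, 26, None, None, None, 29]
Rule: An internal node has at least one child.
Per-node child counts:
  node 31: 1 child(ren)
  node 19: 2 child(ren)
  node 9: 1 child(ren)
  node 6: 0 child(ren)
  node 20: 1 child(ren)
  node 26: 1 child(ren)
  node 29: 0 child(ren)
Matching nodes: [31, 19, 9, 20, 26]
Count of internal (non-leaf) nodes: 5


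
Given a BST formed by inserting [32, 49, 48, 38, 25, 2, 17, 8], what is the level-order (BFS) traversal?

Tree insertion order: [32, 49, 48, 38, 25, 2, 17, 8]
Tree (level-order array): [32, 25, 49, 2, None, 48, None, None, 17, 38, None, 8]
BFS from the root, enqueuing left then right child of each popped node:
  queue [32] -> pop 32, enqueue [25, 49], visited so far: [32]
  queue [25, 49] -> pop 25, enqueue [2], visited so far: [32, 25]
  queue [49, 2] -> pop 49, enqueue [48], visited so far: [32, 25, 49]
  queue [2, 48] -> pop 2, enqueue [17], visited so far: [32, 25, 49, 2]
  queue [48, 17] -> pop 48, enqueue [38], visited so far: [32, 25, 49, 2, 48]
  queue [17, 38] -> pop 17, enqueue [8], visited so far: [32, 25, 49, 2, 48, 17]
  queue [38, 8] -> pop 38, enqueue [none], visited so far: [32, 25, 49, 2, 48, 17, 38]
  queue [8] -> pop 8, enqueue [none], visited so far: [32, 25, 49, 2, 48, 17, 38, 8]
Result: [32, 25, 49, 2, 48, 17, 38, 8]


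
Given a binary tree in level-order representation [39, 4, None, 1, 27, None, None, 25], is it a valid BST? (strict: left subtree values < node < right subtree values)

Level-order array: [39, 4, None, 1, 27, None, None, 25]
Validate using subtree bounds (lo, hi): at each node, require lo < value < hi,
then recurse left with hi=value and right with lo=value.
Preorder trace (stopping at first violation):
  at node 39 with bounds (-inf, +inf): OK
  at node 4 with bounds (-inf, 39): OK
  at node 1 with bounds (-inf, 4): OK
  at node 27 with bounds (4, 39): OK
  at node 25 with bounds (4, 27): OK
No violation found at any node.
Result: Valid BST


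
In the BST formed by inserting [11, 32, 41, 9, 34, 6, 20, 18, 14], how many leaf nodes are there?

Tree built from: [11, 32, 41, 9, 34, 6, 20, 18, 14]
Tree (level-order array): [11, 9, 32, 6, None, 20, 41, None, None, 18, None, 34, None, 14]
Rule: A leaf has 0 children.
Per-node child counts:
  node 11: 2 child(ren)
  node 9: 1 child(ren)
  node 6: 0 child(ren)
  node 32: 2 child(ren)
  node 20: 1 child(ren)
  node 18: 1 child(ren)
  node 14: 0 child(ren)
  node 41: 1 child(ren)
  node 34: 0 child(ren)
Matching nodes: [6, 14, 34]
Count of leaf nodes: 3


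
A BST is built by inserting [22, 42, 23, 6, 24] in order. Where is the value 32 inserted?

Starting tree (level order): [22, 6, 42, None, None, 23, None, None, 24]
Insertion path: 22 -> 42 -> 23 -> 24
Result: insert 32 as right child of 24
Final tree (level order): [22, 6, 42, None, None, 23, None, None, 24, None, 32]


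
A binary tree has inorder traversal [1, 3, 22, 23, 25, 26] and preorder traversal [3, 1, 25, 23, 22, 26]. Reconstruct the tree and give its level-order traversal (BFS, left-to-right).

Inorder:  [1, 3, 22, 23, 25, 26]
Preorder: [3, 1, 25, 23, 22, 26]
Algorithm: preorder visits root first, so consume preorder in order;
for each root, split the current inorder slice at that value into
left-subtree inorder and right-subtree inorder, then recurse.
Recursive splits:
  root=3; inorder splits into left=[1], right=[22, 23, 25, 26]
  root=1; inorder splits into left=[], right=[]
  root=25; inorder splits into left=[22, 23], right=[26]
  root=23; inorder splits into left=[22], right=[]
  root=22; inorder splits into left=[], right=[]
  root=26; inorder splits into left=[], right=[]
Reconstructed level-order: [3, 1, 25, 23, 26, 22]


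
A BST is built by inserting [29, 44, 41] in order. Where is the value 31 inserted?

Starting tree (level order): [29, None, 44, 41]
Insertion path: 29 -> 44 -> 41
Result: insert 31 as left child of 41
Final tree (level order): [29, None, 44, 41, None, 31]


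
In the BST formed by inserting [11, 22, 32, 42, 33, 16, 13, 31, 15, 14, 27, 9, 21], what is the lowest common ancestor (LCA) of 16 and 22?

Tree insertion order: [11, 22, 32, 42, 33, 16, 13, 31, 15, 14, 27, 9, 21]
Tree (level-order array): [11, 9, 22, None, None, 16, 32, 13, 21, 31, 42, None, 15, None, None, 27, None, 33, None, 14]
In a BST, the LCA of p=16, q=22 is the first node v on the
root-to-leaf path with p <= v <= q (go left if both < v, right if both > v).
Walk from root:
  at 11: both 16 and 22 > 11, go right
  at 22: 16 <= 22 <= 22, this is the LCA
LCA = 22


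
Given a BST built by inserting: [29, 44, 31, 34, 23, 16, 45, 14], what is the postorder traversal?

Tree insertion order: [29, 44, 31, 34, 23, 16, 45, 14]
Tree (level-order array): [29, 23, 44, 16, None, 31, 45, 14, None, None, 34]
Postorder traversal: [14, 16, 23, 34, 31, 45, 44, 29]


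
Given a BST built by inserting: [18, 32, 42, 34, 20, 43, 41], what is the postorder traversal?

Tree insertion order: [18, 32, 42, 34, 20, 43, 41]
Tree (level-order array): [18, None, 32, 20, 42, None, None, 34, 43, None, 41]
Postorder traversal: [20, 41, 34, 43, 42, 32, 18]


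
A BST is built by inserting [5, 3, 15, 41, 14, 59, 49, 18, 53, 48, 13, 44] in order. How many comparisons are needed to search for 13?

Search path for 13: 5 -> 15 -> 14 -> 13
Found: True
Comparisons: 4


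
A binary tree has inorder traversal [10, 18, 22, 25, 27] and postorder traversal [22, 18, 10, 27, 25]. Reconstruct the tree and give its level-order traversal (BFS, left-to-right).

Inorder:   [10, 18, 22, 25, 27]
Postorder: [22, 18, 10, 27, 25]
Algorithm: postorder visits root last, so walk postorder right-to-left;
each value is the root of the current inorder slice — split it at that
value, recurse on the right subtree first, then the left.
Recursive splits:
  root=25; inorder splits into left=[10, 18, 22], right=[27]
  root=27; inorder splits into left=[], right=[]
  root=10; inorder splits into left=[], right=[18, 22]
  root=18; inorder splits into left=[], right=[22]
  root=22; inorder splits into left=[], right=[]
Reconstructed level-order: [25, 10, 27, 18, 22]


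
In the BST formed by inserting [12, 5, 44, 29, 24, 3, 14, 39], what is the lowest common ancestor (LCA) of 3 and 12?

Tree insertion order: [12, 5, 44, 29, 24, 3, 14, 39]
Tree (level-order array): [12, 5, 44, 3, None, 29, None, None, None, 24, 39, 14]
In a BST, the LCA of p=3, q=12 is the first node v on the
root-to-leaf path with p <= v <= q (go left if both < v, right if both > v).
Walk from root:
  at 12: 3 <= 12 <= 12, this is the LCA
LCA = 12


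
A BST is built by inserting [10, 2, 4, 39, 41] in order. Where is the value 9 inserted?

Starting tree (level order): [10, 2, 39, None, 4, None, 41]
Insertion path: 10 -> 2 -> 4
Result: insert 9 as right child of 4
Final tree (level order): [10, 2, 39, None, 4, None, 41, None, 9]


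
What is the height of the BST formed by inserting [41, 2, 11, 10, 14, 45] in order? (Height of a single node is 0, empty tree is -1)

Insertion order: [41, 2, 11, 10, 14, 45]
Tree (level-order array): [41, 2, 45, None, 11, None, None, 10, 14]
Compute height bottom-up (empty subtree = -1):
  height(10) = 1 + max(-1, -1) = 0
  height(14) = 1 + max(-1, -1) = 0
  height(11) = 1 + max(0, 0) = 1
  height(2) = 1 + max(-1, 1) = 2
  height(45) = 1 + max(-1, -1) = 0
  height(41) = 1 + max(2, 0) = 3
Height = 3


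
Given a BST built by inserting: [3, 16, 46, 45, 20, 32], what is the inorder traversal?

Tree insertion order: [3, 16, 46, 45, 20, 32]
Tree (level-order array): [3, None, 16, None, 46, 45, None, 20, None, None, 32]
Inorder traversal: [3, 16, 20, 32, 45, 46]


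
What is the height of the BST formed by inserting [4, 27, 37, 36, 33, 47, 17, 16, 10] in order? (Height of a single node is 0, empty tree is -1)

Insertion order: [4, 27, 37, 36, 33, 47, 17, 16, 10]
Tree (level-order array): [4, None, 27, 17, 37, 16, None, 36, 47, 10, None, 33]
Compute height bottom-up (empty subtree = -1):
  height(10) = 1 + max(-1, -1) = 0
  height(16) = 1 + max(0, -1) = 1
  height(17) = 1 + max(1, -1) = 2
  height(33) = 1 + max(-1, -1) = 0
  height(36) = 1 + max(0, -1) = 1
  height(47) = 1 + max(-1, -1) = 0
  height(37) = 1 + max(1, 0) = 2
  height(27) = 1 + max(2, 2) = 3
  height(4) = 1 + max(-1, 3) = 4
Height = 4


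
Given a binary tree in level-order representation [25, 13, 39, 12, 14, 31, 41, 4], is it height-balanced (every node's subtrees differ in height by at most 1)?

Tree (level-order array): [25, 13, 39, 12, 14, 31, 41, 4]
Definition: a tree is height-balanced if, at every node, |h(left) - h(right)| <= 1 (empty subtree has height -1).
Bottom-up per-node check:
  node 4: h_left=-1, h_right=-1, diff=0 [OK], height=0
  node 12: h_left=0, h_right=-1, diff=1 [OK], height=1
  node 14: h_left=-1, h_right=-1, diff=0 [OK], height=0
  node 13: h_left=1, h_right=0, diff=1 [OK], height=2
  node 31: h_left=-1, h_right=-1, diff=0 [OK], height=0
  node 41: h_left=-1, h_right=-1, diff=0 [OK], height=0
  node 39: h_left=0, h_right=0, diff=0 [OK], height=1
  node 25: h_left=2, h_right=1, diff=1 [OK], height=3
All nodes satisfy the balance condition.
Result: Balanced


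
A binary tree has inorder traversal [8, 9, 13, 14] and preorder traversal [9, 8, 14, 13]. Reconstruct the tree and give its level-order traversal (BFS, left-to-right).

Inorder:  [8, 9, 13, 14]
Preorder: [9, 8, 14, 13]
Algorithm: preorder visits root first, so consume preorder in order;
for each root, split the current inorder slice at that value into
left-subtree inorder and right-subtree inorder, then recurse.
Recursive splits:
  root=9; inorder splits into left=[8], right=[13, 14]
  root=8; inorder splits into left=[], right=[]
  root=14; inorder splits into left=[13], right=[]
  root=13; inorder splits into left=[], right=[]
Reconstructed level-order: [9, 8, 14, 13]


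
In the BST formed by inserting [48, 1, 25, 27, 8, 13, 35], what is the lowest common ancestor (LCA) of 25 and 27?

Tree insertion order: [48, 1, 25, 27, 8, 13, 35]
Tree (level-order array): [48, 1, None, None, 25, 8, 27, None, 13, None, 35]
In a BST, the LCA of p=25, q=27 is the first node v on the
root-to-leaf path with p <= v <= q (go left if both < v, right if both > v).
Walk from root:
  at 48: both 25 and 27 < 48, go left
  at 1: both 25 and 27 > 1, go right
  at 25: 25 <= 25 <= 27, this is the LCA
LCA = 25


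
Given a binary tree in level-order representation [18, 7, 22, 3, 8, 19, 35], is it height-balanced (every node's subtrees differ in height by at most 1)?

Tree (level-order array): [18, 7, 22, 3, 8, 19, 35]
Definition: a tree is height-balanced if, at every node, |h(left) - h(right)| <= 1 (empty subtree has height -1).
Bottom-up per-node check:
  node 3: h_left=-1, h_right=-1, diff=0 [OK], height=0
  node 8: h_left=-1, h_right=-1, diff=0 [OK], height=0
  node 7: h_left=0, h_right=0, diff=0 [OK], height=1
  node 19: h_left=-1, h_right=-1, diff=0 [OK], height=0
  node 35: h_left=-1, h_right=-1, diff=0 [OK], height=0
  node 22: h_left=0, h_right=0, diff=0 [OK], height=1
  node 18: h_left=1, h_right=1, diff=0 [OK], height=2
All nodes satisfy the balance condition.
Result: Balanced


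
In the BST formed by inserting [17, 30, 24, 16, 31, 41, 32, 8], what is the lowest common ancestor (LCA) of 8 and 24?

Tree insertion order: [17, 30, 24, 16, 31, 41, 32, 8]
Tree (level-order array): [17, 16, 30, 8, None, 24, 31, None, None, None, None, None, 41, 32]
In a BST, the LCA of p=8, q=24 is the first node v on the
root-to-leaf path with p <= v <= q (go left if both < v, right if both > v).
Walk from root:
  at 17: 8 <= 17 <= 24, this is the LCA
LCA = 17


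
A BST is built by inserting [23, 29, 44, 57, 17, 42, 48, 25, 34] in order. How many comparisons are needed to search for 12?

Search path for 12: 23 -> 17
Found: False
Comparisons: 2


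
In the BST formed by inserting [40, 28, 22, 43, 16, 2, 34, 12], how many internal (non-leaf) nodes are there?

Tree built from: [40, 28, 22, 43, 16, 2, 34, 12]
Tree (level-order array): [40, 28, 43, 22, 34, None, None, 16, None, None, None, 2, None, None, 12]
Rule: An internal node has at least one child.
Per-node child counts:
  node 40: 2 child(ren)
  node 28: 2 child(ren)
  node 22: 1 child(ren)
  node 16: 1 child(ren)
  node 2: 1 child(ren)
  node 12: 0 child(ren)
  node 34: 0 child(ren)
  node 43: 0 child(ren)
Matching nodes: [40, 28, 22, 16, 2]
Count of internal (non-leaf) nodes: 5


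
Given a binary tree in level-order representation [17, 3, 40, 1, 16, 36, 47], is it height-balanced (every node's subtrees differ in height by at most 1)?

Tree (level-order array): [17, 3, 40, 1, 16, 36, 47]
Definition: a tree is height-balanced if, at every node, |h(left) - h(right)| <= 1 (empty subtree has height -1).
Bottom-up per-node check:
  node 1: h_left=-1, h_right=-1, diff=0 [OK], height=0
  node 16: h_left=-1, h_right=-1, diff=0 [OK], height=0
  node 3: h_left=0, h_right=0, diff=0 [OK], height=1
  node 36: h_left=-1, h_right=-1, diff=0 [OK], height=0
  node 47: h_left=-1, h_right=-1, diff=0 [OK], height=0
  node 40: h_left=0, h_right=0, diff=0 [OK], height=1
  node 17: h_left=1, h_right=1, diff=0 [OK], height=2
All nodes satisfy the balance condition.
Result: Balanced


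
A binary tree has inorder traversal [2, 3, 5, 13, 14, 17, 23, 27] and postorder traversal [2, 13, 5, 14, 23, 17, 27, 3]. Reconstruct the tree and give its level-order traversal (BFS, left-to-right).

Inorder:   [2, 3, 5, 13, 14, 17, 23, 27]
Postorder: [2, 13, 5, 14, 23, 17, 27, 3]
Algorithm: postorder visits root last, so walk postorder right-to-left;
each value is the root of the current inorder slice — split it at that
value, recurse on the right subtree first, then the left.
Recursive splits:
  root=3; inorder splits into left=[2], right=[5, 13, 14, 17, 23, 27]
  root=27; inorder splits into left=[5, 13, 14, 17, 23], right=[]
  root=17; inorder splits into left=[5, 13, 14], right=[23]
  root=23; inorder splits into left=[], right=[]
  root=14; inorder splits into left=[5, 13], right=[]
  root=5; inorder splits into left=[], right=[13]
  root=13; inorder splits into left=[], right=[]
  root=2; inorder splits into left=[], right=[]
Reconstructed level-order: [3, 2, 27, 17, 14, 23, 5, 13]


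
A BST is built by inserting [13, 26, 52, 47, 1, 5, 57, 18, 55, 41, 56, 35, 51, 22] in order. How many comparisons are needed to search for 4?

Search path for 4: 13 -> 1 -> 5
Found: False
Comparisons: 3


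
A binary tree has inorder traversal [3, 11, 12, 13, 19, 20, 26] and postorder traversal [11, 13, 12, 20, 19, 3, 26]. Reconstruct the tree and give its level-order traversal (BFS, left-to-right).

Inorder:   [3, 11, 12, 13, 19, 20, 26]
Postorder: [11, 13, 12, 20, 19, 3, 26]
Algorithm: postorder visits root last, so walk postorder right-to-left;
each value is the root of the current inorder slice — split it at that
value, recurse on the right subtree first, then the left.
Recursive splits:
  root=26; inorder splits into left=[3, 11, 12, 13, 19, 20], right=[]
  root=3; inorder splits into left=[], right=[11, 12, 13, 19, 20]
  root=19; inorder splits into left=[11, 12, 13], right=[20]
  root=20; inorder splits into left=[], right=[]
  root=12; inorder splits into left=[11], right=[13]
  root=13; inorder splits into left=[], right=[]
  root=11; inorder splits into left=[], right=[]
Reconstructed level-order: [26, 3, 19, 12, 20, 11, 13]


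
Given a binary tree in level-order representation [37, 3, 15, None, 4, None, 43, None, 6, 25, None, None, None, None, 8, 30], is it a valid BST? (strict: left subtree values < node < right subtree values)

Level-order array: [37, 3, 15, None, 4, None, 43, None, 6, 25, None, None, None, None, 8, 30]
Validate using subtree bounds (lo, hi): at each node, require lo < value < hi,
then recurse left with hi=value and right with lo=value.
Preorder trace (stopping at first violation):
  at node 37 with bounds (-inf, +inf): OK
  at node 3 with bounds (-inf, 37): OK
  at node 4 with bounds (3, 37): OK
  at node 6 with bounds (4, 37): OK
  at node 15 with bounds (37, +inf): VIOLATION
Node 15 violates its bound: not (37 < 15 < +inf).
Result: Not a valid BST


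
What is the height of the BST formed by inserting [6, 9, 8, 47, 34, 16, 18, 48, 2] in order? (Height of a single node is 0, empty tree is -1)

Insertion order: [6, 9, 8, 47, 34, 16, 18, 48, 2]
Tree (level-order array): [6, 2, 9, None, None, 8, 47, None, None, 34, 48, 16, None, None, None, None, 18]
Compute height bottom-up (empty subtree = -1):
  height(2) = 1 + max(-1, -1) = 0
  height(8) = 1 + max(-1, -1) = 0
  height(18) = 1 + max(-1, -1) = 0
  height(16) = 1 + max(-1, 0) = 1
  height(34) = 1 + max(1, -1) = 2
  height(48) = 1 + max(-1, -1) = 0
  height(47) = 1 + max(2, 0) = 3
  height(9) = 1 + max(0, 3) = 4
  height(6) = 1 + max(0, 4) = 5
Height = 5


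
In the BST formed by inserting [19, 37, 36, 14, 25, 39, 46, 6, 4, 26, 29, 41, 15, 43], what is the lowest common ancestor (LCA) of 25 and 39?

Tree insertion order: [19, 37, 36, 14, 25, 39, 46, 6, 4, 26, 29, 41, 15, 43]
Tree (level-order array): [19, 14, 37, 6, 15, 36, 39, 4, None, None, None, 25, None, None, 46, None, None, None, 26, 41, None, None, 29, None, 43]
In a BST, the LCA of p=25, q=39 is the first node v on the
root-to-leaf path with p <= v <= q (go left if both < v, right if both > v).
Walk from root:
  at 19: both 25 and 39 > 19, go right
  at 37: 25 <= 37 <= 39, this is the LCA
LCA = 37
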